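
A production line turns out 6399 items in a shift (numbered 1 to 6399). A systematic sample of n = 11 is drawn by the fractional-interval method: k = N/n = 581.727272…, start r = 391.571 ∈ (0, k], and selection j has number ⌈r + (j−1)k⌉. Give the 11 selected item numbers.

392, 974, 1556, 2137, 2719, 3301, 3882, 4464, 5046, 5628, 6209

j=1: r + 0k = 391.571 → ⌈·⌉ = 392
j=2: r + 1k = 973.298272… → ⌈·⌉ = 974
j=3: r + 2k = 1555.025545… → ⌈·⌉ = 1556
j=4: r + 3k = 2136.752818… → ⌈·⌉ = 2137
j=5: r + 4k = 2718.480090… → ⌈·⌉ = 2719
j=6: r + 5k = 3300.207363… → ⌈·⌉ = 3301
j=7: r + 6k = 3881.934636… → ⌈·⌉ = 3882
j=8: r + 7k = 4463.661909… → ⌈·⌉ = 4464
j=9: r + 8k = 5045.389181… → ⌈·⌉ = 5046
j=10: r + 9k = 5627.116454… → ⌈·⌉ = 5628
j=11: r + 10k = 6208.843727… → ⌈·⌉ = 6209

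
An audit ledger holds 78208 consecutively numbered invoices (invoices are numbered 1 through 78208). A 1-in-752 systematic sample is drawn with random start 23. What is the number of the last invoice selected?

77479

k = 752
104th selection = r + (104−1)·k = 23 + 103×752 = 23 + 77456 = 77479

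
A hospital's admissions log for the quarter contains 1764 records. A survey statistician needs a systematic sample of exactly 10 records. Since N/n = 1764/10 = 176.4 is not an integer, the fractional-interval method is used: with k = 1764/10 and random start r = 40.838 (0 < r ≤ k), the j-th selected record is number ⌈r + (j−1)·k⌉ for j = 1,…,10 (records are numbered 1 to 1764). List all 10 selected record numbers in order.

j=1: r + 0k = 40.838 → ⌈·⌉ = 41
j=2: r + 1k = 217.238 → ⌈·⌉ = 218
j=3: r + 2k = 393.638 → ⌈·⌉ = 394
j=4: r + 3k = 570.038 → ⌈·⌉ = 571
j=5: r + 4k = 746.438 → ⌈·⌉ = 747
j=6: r + 5k = 922.838 → ⌈·⌉ = 923
j=7: r + 6k = 1099.238 → ⌈·⌉ = 1100
j=8: r + 7k = 1275.638 → ⌈·⌉ = 1276
j=9: r + 8k = 1452.038 → ⌈·⌉ = 1453
j=10: r + 9k = 1628.438 → ⌈·⌉ = 1629

41, 218, 394, 571, 747, 923, 1100, 1276, 1453, 1629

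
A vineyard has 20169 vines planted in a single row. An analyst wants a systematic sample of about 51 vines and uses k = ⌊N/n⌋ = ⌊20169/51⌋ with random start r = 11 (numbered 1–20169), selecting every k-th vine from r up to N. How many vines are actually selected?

k = ⌊20169/51⌋ = 395
Achieved size = ⌊(20169 − 11)/395⌋ + 1 = ⌊20158/395⌋ + 1 = 51 + 1 = 52
(last selection: 11 + 51×395 = 20156 ≤ 20169; next would be 20551 > 20169)

52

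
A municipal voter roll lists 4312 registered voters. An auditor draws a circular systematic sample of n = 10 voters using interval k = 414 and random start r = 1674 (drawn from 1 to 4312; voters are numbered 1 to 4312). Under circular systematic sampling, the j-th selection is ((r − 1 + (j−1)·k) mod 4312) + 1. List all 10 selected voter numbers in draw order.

1674, 2088, 2502, 2916, 3330, 3744, 4158, 260, 674, 1088

Selection 1: 1674
Selection 2: 1674 + 414 = 2088
Selection 3: 2088 + 414 = 2502
Selection 4: 2502 + 414 = 2916
Selection 5: 2916 + 414 = 3330
Selection 6: 3330 + 414 = 3744
Selection 7: 3744 + 414 = 4158
Selection 8: 4158 + 414 = 4572 → 4572 − 4312 = 260
Selection 9: 260 + 414 = 674
Selection 10: 674 + 414 = 1088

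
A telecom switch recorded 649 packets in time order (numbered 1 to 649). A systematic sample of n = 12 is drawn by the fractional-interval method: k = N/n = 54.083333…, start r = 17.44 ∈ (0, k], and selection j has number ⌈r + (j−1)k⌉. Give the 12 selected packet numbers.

18, 72, 126, 180, 234, 288, 342, 397, 451, 505, 559, 613

j=1: r + 0k = 17.44 → ⌈·⌉ = 18
j=2: r + 1k = 71.523333… → ⌈·⌉ = 72
j=3: r + 2k = 125.606666… → ⌈·⌉ = 126
j=4: r + 3k = 179.69 → ⌈·⌉ = 180
j=5: r + 4k = 233.773333… → ⌈·⌉ = 234
j=6: r + 5k = 287.856666… → ⌈·⌉ = 288
j=7: r + 6k = 341.94 → ⌈·⌉ = 342
j=8: r + 7k = 396.023333… → ⌈·⌉ = 397
j=9: r + 8k = 450.106666… → ⌈·⌉ = 451
j=10: r + 9k = 504.19 → ⌈·⌉ = 505
j=11: r + 10k = 558.273333… → ⌈·⌉ = 559
j=12: r + 11k = 612.356666… → ⌈·⌉ = 613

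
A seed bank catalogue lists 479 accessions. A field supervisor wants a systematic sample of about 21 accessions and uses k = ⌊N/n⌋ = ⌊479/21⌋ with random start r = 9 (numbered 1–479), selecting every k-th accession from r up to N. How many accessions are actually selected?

k = ⌊479/21⌋ = 22
Achieved size = ⌊(479 − 9)/22⌋ + 1 = ⌊470/22⌋ + 1 = 21 + 1 = 22
(last selection: 9 + 21×22 = 471 ≤ 479; next would be 493 > 479)

22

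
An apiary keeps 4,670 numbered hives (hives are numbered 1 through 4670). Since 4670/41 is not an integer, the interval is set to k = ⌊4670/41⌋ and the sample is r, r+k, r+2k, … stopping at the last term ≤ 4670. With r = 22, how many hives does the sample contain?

k = ⌊4670/41⌋ = 113
Achieved size = ⌊(4670 − 22)/113⌋ + 1 = ⌊4648/113⌋ + 1 = 41 + 1 = 42
(last selection: 22 + 41×113 = 4655 ≤ 4670; next would be 4768 > 4670)

42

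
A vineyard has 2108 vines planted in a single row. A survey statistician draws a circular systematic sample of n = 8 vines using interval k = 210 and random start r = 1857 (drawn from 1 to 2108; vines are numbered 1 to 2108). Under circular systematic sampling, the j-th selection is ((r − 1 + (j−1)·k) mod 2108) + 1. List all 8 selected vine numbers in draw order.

Selection 1: 1857
Selection 2: 1857 + 210 = 2067
Selection 3: 2067 + 210 = 2277 → 2277 − 2108 = 169
Selection 4: 169 + 210 = 379
Selection 5: 379 + 210 = 589
Selection 6: 589 + 210 = 799
Selection 7: 799 + 210 = 1009
Selection 8: 1009 + 210 = 1219

1857, 2067, 169, 379, 589, 799, 1009, 1219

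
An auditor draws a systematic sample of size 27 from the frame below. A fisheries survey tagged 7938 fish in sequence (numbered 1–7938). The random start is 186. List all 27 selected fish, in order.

186, 480, 774, 1068, 1362, 1656, 1950, 2244, 2538, 2832, 3126, 3420, 3714, 4008, 4302, 4596, 4890, 5184, 5478, 5772, 6066, 6360, 6654, 6948, 7242, 7536, 7830

k = N/n = 7938/27 = 294
fish 1: 186
fish 2: 186 + 294 = 480
fish 3: 480 + 294 = 774
fish 4: 774 + 294 = 1068
fish 5: 1068 + 294 = 1362
fish 6: 1362 + 294 = 1656
fish 7: 1656 + 294 = 1950
fish 8: 1950 + 294 = 2244
fish 9: 2244 + 294 = 2538
fish 10: 2538 + 294 = 2832
fish 11: 2832 + 294 = 3126
fish 12: 3126 + 294 = 3420
fish 13: 3420 + 294 = 3714
fish 14: 3714 + 294 = 4008
fish 15: 4008 + 294 = 4302
fish 16: 4302 + 294 = 4596
fish 17: 4596 + 294 = 4890
fish 18: 4890 + 294 = 5184
fish 19: 5184 + 294 = 5478
fish 20: 5478 + 294 = 5772
fish 21: 5772 + 294 = 6066
fish 22: 6066 + 294 = 6360
fish 23: 6360 + 294 = 6654
fish 24: 6654 + 294 = 6948
fish 25: 6948 + 294 = 7242
fish 26: 7242 + 294 = 7536
fish 27: 7536 + 294 = 7830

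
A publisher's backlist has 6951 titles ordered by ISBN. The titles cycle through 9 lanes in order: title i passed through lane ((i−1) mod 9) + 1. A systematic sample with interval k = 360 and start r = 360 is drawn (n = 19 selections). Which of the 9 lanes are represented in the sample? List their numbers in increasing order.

Consecutive selections differ by k = 360, so their lane numbers differ by 360 mod 9 = 0.
gcd(360, 9) = 9, so the sample visits 9/9 = 1 distinct residues mod 9.
Start 360 is lane 9; the lanes hit are 9.

9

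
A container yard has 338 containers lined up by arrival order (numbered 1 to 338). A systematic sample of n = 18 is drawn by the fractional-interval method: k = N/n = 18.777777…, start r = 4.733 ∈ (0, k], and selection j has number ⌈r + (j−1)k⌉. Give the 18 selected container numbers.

5, 24, 43, 62, 80, 99, 118, 137, 155, 174, 193, 212, 231, 249, 268, 287, 306, 324

j=1: r + 0k = 4.733 → ⌈·⌉ = 5
j=2: r + 1k = 23.510777… → ⌈·⌉ = 24
j=3: r + 2k = 42.288555… → ⌈·⌉ = 43
j=4: r + 3k = 61.066333… → ⌈·⌉ = 62
j=5: r + 4k = 79.844111… → ⌈·⌉ = 80
j=6: r + 5k = 98.621888… → ⌈·⌉ = 99
j=7: r + 6k = 117.399666… → ⌈·⌉ = 118
j=8: r + 7k = 136.177444… → ⌈·⌉ = 137
j=9: r + 8k = 154.955222… → ⌈·⌉ = 155
j=10: r + 9k = 173.733 → ⌈·⌉ = 174
j=11: r + 10k = 192.510777… → ⌈·⌉ = 193
j=12: r + 11k = 211.288555… → ⌈·⌉ = 212
j=13: r + 12k = 230.066333… → ⌈·⌉ = 231
j=14: r + 13k = 248.844111… → ⌈·⌉ = 249
j=15: r + 14k = 267.621888… → ⌈·⌉ = 268
j=16: r + 15k = 286.399666… → ⌈·⌉ = 287
j=17: r + 16k = 305.177444… → ⌈·⌉ = 306
j=18: r + 17k = 323.955222… → ⌈·⌉ = 324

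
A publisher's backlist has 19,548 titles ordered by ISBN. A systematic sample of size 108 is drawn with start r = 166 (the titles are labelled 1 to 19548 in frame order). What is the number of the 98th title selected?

17723

k = 19548/108 = 181
98th selection = r + (98−1)·k = 166 + 97×181 = 166 + 17557 = 17723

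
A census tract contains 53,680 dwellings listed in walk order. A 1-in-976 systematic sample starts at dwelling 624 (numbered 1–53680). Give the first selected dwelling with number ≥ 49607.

k = 976
Steps past start: ⌈(49607 − 624)/976⌉ = ⌈48983/976⌉ = 51
Selected dwelling: 624 + 51×976 = 50400

50400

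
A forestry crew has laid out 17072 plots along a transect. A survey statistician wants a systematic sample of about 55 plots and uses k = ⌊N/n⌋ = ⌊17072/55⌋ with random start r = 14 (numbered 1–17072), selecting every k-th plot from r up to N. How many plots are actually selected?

k = ⌊17072/55⌋ = 310
Achieved size = ⌊(17072 − 14)/310⌋ + 1 = ⌊17058/310⌋ + 1 = 55 + 1 = 56
(last selection: 14 + 55×310 = 17064 ≤ 17072; next would be 17374 > 17072)

56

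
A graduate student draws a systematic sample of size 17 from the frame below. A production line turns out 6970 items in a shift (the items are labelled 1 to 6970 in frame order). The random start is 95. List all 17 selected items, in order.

k = N/n = 6970/17 = 410
item 1: 95
item 2: 95 + 410 = 505
item 3: 505 + 410 = 915
item 4: 915 + 410 = 1325
item 5: 1325 + 410 = 1735
item 6: 1735 + 410 = 2145
item 7: 2145 + 410 = 2555
item 8: 2555 + 410 = 2965
item 9: 2965 + 410 = 3375
item 10: 3375 + 410 = 3785
item 11: 3785 + 410 = 4195
item 12: 4195 + 410 = 4605
item 13: 4605 + 410 = 5015
item 14: 5015 + 410 = 5425
item 15: 5425 + 410 = 5835
item 16: 5835 + 410 = 6245
item 17: 6245 + 410 = 6655

95, 505, 915, 1325, 1735, 2145, 2555, 2965, 3375, 3785, 4195, 4605, 5015, 5425, 5835, 6245, 6655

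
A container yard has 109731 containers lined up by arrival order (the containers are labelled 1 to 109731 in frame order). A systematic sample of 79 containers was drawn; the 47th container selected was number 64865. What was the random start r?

k = 109731/79 = 1389
r = 64865 − (47−1)×1389 = 64865 − 63894 = 971

971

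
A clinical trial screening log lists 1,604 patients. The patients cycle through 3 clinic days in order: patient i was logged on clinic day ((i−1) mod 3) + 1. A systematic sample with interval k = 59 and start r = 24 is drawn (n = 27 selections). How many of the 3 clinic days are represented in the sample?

3

Consecutive selections differ by k = 59, so their clinic day numbers differ by 59 mod 3 = 2.
gcd(59, 3) = 1, so the sample visits 3/1 = 3 distinct residues mod 3.
Start 24 is clinic day 3; the clinic days hit are 1, 2, 3.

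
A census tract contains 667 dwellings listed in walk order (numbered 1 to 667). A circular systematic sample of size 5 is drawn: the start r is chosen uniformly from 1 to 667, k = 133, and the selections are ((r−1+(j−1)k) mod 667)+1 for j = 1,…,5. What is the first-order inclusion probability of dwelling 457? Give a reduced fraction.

5/667

For each position j, as r ranges over 1…667 the j-th selection hits every dwelling exactly once, so dwelling 457 is selected for exactly 5 of the 667 starts.
Inclusion probability = 5/667.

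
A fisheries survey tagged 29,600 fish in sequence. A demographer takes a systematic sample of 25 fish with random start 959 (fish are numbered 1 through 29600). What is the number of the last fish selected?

k = 29600/25 = 1184
25th selection = r + (25−1)·k = 959 + 24×1184 = 959 + 28416 = 29375

29375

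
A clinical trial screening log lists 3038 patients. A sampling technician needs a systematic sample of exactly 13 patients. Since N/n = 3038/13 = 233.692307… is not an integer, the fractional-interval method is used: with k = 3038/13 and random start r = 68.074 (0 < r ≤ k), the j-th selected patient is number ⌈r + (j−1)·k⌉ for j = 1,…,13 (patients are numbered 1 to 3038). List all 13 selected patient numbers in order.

69, 302, 536, 770, 1003, 1237, 1471, 1704, 1938, 2172, 2405, 2639, 2873

j=1: r + 0k = 68.074 → ⌈·⌉ = 69
j=2: r + 1k = 301.766307… → ⌈·⌉ = 302
j=3: r + 2k = 535.458615… → ⌈·⌉ = 536
j=4: r + 3k = 769.150923… → ⌈·⌉ = 770
j=5: r + 4k = 1002.843230… → ⌈·⌉ = 1003
j=6: r + 5k = 1236.535538… → ⌈·⌉ = 1237
j=7: r + 6k = 1470.227846… → ⌈·⌉ = 1471
j=8: r + 7k = 1703.920153… → ⌈·⌉ = 1704
j=9: r + 8k = 1937.612461… → ⌈·⌉ = 1938
j=10: r + 9k = 2171.304769… → ⌈·⌉ = 2172
j=11: r + 10k = 2404.997076… → ⌈·⌉ = 2405
j=12: r + 11k = 2638.689384… → ⌈·⌉ = 2639
j=13: r + 12k = 2872.381692… → ⌈·⌉ = 2873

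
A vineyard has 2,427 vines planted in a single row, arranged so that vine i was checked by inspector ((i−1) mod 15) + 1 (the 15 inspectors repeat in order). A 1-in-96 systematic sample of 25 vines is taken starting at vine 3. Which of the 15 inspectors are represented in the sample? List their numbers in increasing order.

3, 6, 9, 12, 15

Consecutive selections differ by k = 96, so their inspector numbers differ by 96 mod 15 = 6.
gcd(96, 15) = 3, so the sample visits 15/3 = 5 distinct residues mod 15.
Start 3 is inspector 3; the inspectors hit are 3, 6, 9, 12, 15.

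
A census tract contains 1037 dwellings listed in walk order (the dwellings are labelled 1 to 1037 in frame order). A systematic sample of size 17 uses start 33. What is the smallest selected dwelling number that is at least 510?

k = 1037/17 = 61
Steps past start: ⌈(510 − 33)/61⌉ = ⌈477/61⌉ = 8
Selected dwelling: 33 + 8×61 = 521

521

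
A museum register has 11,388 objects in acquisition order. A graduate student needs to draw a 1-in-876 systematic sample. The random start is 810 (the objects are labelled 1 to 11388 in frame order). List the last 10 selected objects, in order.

4th selection = 810 + 3×876 = 3438
5th: 3438 + 876 = 4314
6th: 4314 + 876 = 5190
7th: 5190 + 876 = 6066
8th: 6066 + 876 = 6942
9th: 6942 + 876 = 7818
10th: 7818 + 876 = 8694
11th: 8694 + 876 = 9570
12th: 9570 + 876 = 10446
13th: 10446 + 876 = 11322

3438, 4314, 5190, 6066, 6942, 7818, 8694, 9570, 10446, 11322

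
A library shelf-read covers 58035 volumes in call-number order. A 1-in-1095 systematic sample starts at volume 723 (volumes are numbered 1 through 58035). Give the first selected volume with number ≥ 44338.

44523

k = 1095
Steps past start: ⌈(44338 − 723)/1095⌉ = ⌈43615/1095⌉ = 40
Selected volume: 723 + 40×1095 = 44523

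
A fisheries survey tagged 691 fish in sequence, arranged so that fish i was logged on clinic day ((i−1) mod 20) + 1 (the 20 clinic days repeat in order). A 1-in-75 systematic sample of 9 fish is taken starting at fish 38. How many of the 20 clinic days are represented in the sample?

4

Consecutive selections differ by k = 75, so their clinic day numbers differ by 75 mod 20 = 15.
gcd(75, 20) = 5, so the sample visits 20/5 = 4 distinct residues mod 20.
Start 38 is clinic day 18; the clinic days hit are 3, 8, 13, 18.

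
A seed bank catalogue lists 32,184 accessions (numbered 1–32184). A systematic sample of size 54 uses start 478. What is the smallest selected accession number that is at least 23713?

23722

k = 32184/54 = 596
Steps past start: ⌈(23713 − 478)/596⌉ = ⌈23235/596⌉ = 39
Selected accession: 478 + 39×596 = 23722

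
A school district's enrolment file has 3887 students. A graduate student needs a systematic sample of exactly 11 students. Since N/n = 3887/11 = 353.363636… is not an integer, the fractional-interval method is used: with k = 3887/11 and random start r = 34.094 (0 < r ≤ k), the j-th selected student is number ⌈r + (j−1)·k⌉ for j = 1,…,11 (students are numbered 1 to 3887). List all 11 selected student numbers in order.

35, 388, 741, 1095, 1448, 1801, 2155, 2508, 2862, 3215, 3568

j=1: r + 0k = 34.094 → ⌈·⌉ = 35
j=2: r + 1k = 387.457636… → ⌈·⌉ = 388
j=3: r + 2k = 740.821272… → ⌈·⌉ = 741
j=4: r + 3k = 1094.184909… → ⌈·⌉ = 1095
j=5: r + 4k = 1447.548545… → ⌈·⌉ = 1448
j=6: r + 5k = 1800.912181… → ⌈·⌉ = 1801
j=7: r + 6k = 2154.275818… → ⌈·⌉ = 2155
j=8: r + 7k = 2507.639454… → ⌈·⌉ = 2508
j=9: r + 8k = 2861.003090… → ⌈·⌉ = 2862
j=10: r + 9k = 3214.366727… → ⌈·⌉ = 3215
j=11: r + 10k = 3567.730363… → ⌈·⌉ = 3568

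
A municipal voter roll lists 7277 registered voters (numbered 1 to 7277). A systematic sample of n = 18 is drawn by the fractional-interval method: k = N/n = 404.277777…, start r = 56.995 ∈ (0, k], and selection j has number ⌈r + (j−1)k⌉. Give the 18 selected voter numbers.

57, 462, 866, 1270, 1675, 2079, 2483, 2887, 3292, 3696, 4100, 4505, 4909, 5313, 5717, 6122, 6526, 6930

j=1: r + 0k = 56.995 → ⌈·⌉ = 57
j=2: r + 1k = 461.272777… → ⌈·⌉ = 462
j=3: r + 2k = 865.550555… → ⌈·⌉ = 866
j=4: r + 3k = 1269.828333… → ⌈·⌉ = 1270
j=5: r + 4k = 1674.106111… → ⌈·⌉ = 1675
j=6: r + 5k = 2078.383888… → ⌈·⌉ = 2079
j=7: r + 6k = 2482.661666… → ⌈·⌉ = 2483
j=8: r + 7k = 2886.939444… → ⌈·⌉ = 2887
j=9: r + 8k = 3291.217222… → ⌈·⌉ = 3292
j=10: r + 9k = 3695.495 → ⌈·⌉ = 3696
j=11: r + 10k = 4099.772777… → ⌈·⌉ = 4100
j=12: r + 11k = 4504.050555… → ⌈·⌉ = 4505
j=13: r + 12k = 4908.328333… → ⌈·⌉ = 4909
j=14: r + 13k = 5312.606111… → ⌈·⌉ = 5313
j=15: r + 14k = 5716.883888… → ⌈·⌉ = 5717
j=16: r + 15k = 6121.161666… → ⌈·⌉ = 6122
j=17: r + 16k = 6525.439444… → ⌈·⌉ = 6526
j=18: r + 17k = 6929.717222… → ⌈·⌉ = 6930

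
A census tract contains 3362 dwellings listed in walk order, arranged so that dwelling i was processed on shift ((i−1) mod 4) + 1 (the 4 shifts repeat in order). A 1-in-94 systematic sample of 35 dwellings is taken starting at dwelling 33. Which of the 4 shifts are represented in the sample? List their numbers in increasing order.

Consecutive selections differ by k = 94, so their shift numbers differ by 94 mod 4 = 2.
gcd(94, 4) = 2, so the sample visits 4/2 = 2 distinct residues mod 4.
Start 33 is shift 1; the shifts hit are 1, 3.

1, 3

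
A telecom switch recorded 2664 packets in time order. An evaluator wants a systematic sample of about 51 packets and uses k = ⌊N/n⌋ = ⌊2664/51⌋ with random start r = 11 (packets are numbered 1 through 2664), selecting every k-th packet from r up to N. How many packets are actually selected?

k = ⌊2664/51⌋ = 52
Achieved size = ⌊(2664 − 11)/52⌋ + 1 = ⌊2653/52⌋ + 1 = 51 + 1 = 52
(last selection: 11 + 51×52 = 2663 ≤ 2664; next would be 2715 > 2664)

52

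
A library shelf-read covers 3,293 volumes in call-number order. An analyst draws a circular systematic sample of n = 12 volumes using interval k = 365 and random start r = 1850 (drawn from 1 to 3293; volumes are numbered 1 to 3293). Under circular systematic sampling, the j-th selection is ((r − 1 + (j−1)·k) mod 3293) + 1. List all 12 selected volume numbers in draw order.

Selection 1: 1850
Selection 2: 1850 + 365 = 2215
Selection 3: 2215 + 365 = 2580
Selection 4: 2580 + 365 = 2945
Selection 5: 2945 + 365 = 3310 → 3310 − 3293 = 17
Selection 6: 17 + 365 = 382
Selection 7: 382 + 365 = 747
Selection 8: 747 + 365 = 1112
Selection 9: 1112 + 365 = 1477
Selection 10: 1477 + 365 = 1842
Selection 11: 1842 + 365 = 2207
Selection 12: 2207 + 365 = 2572

1850, 2215, 2580, 2945, 17, 382, 747, 1112, 1477, 1842, 2207, 2572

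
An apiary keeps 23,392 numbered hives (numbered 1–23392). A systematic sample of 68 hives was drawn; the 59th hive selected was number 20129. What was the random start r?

k = 23392/68 = 344
r = 20129 − (59−1)×344 = 20129 − 19952 = 177

177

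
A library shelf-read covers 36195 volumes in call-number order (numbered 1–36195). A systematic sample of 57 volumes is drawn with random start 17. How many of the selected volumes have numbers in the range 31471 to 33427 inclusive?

k = 36195/57 = 635
First selection ≥ 31471: 17 + ⌈(31471−17)/635⌉·635 = 17 + 50×635 = 31767
Last selection ≤ 33427: 17 + ⌊(33427−17)/635⌋·635 = 17 + 52×635 = 33037
Count = 52 − 50 + 1 = 3

3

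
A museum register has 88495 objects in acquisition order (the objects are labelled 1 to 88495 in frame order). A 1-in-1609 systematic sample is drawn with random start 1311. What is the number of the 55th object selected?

k = 1609
55th selection = r + (55−1)·k = 1311 + 54×1609 = 1311 + 86886 = 88197

88197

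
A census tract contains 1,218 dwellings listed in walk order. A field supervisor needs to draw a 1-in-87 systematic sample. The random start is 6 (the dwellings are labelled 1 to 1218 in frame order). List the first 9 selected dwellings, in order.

6, 93, 180, 267, 354, 441, 528, 615, 702

dwelling 1: 6
dwelling 2: 6 + 87 = 93
dwelling 3: 93 + 87 = 180
dwelling 4: 180 + 87 = 267
dwelling 5: 267 + 87 = 354
dwelling 6: 354 + 87 = 441
dwelling 7: 441 + 87 = 528
dwelling 8: 528 + 87 = 615
dwelling 9: 615 + 87 = 702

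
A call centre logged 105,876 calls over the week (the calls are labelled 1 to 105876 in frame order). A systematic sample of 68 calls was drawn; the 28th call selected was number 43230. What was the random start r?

k = 105876/68 = 1557
r = 43230 − (28−1)×1557 = 43230 − 42039 = 1191

1191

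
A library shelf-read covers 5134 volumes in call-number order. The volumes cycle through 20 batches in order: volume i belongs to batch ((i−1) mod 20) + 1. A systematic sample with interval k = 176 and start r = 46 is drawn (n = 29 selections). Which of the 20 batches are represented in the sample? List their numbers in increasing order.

Consecutive selections differ by k = 176, so their batch numbers differ by 176 mod 20 = 16.
gcd(176, 20) = 4, so the sample visits 20/4 = 5 distinct residues mod 20.
Start 46 is batch 6; the batches hit are 2, 6, 10, 14, 18.

2, 6, 10, 14, 18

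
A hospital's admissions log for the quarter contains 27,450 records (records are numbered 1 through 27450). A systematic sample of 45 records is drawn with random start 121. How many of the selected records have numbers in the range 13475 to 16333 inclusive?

5

k = 27450/45 = 610
First selection ≥ 13475: 121 + ⌈(13475−121)/610⌉·610 = 121 + 22×610 = 13541
Last selection ≤ 16333: 121 + ⌊(16333−121)/610⌋·610 = 121 + 26×610 = 15981
Count = 26 − 22 + 1 = 5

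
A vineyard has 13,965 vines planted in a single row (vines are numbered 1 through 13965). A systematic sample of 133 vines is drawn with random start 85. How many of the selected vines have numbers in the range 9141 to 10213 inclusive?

10

k = 13965/133 = 105
First selection ≥ 9141: 85 + ⌈(9141−85)/105⌉·105 = 85 + 87×105 = 9220
Last selection ≤ 10213: 85 + ⌊(10213−85)/105⌋·105 = 85 + 96×105 = 10165
Count = 96 − 87 + 1 = 10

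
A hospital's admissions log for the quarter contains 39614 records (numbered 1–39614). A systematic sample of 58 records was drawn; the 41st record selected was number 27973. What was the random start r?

653

k = 39614/58 = 683
r = 27973 − (41−1)×683 = 27973 − 27320 = 653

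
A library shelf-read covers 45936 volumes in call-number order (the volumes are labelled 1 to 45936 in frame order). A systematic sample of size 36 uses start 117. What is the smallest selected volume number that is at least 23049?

23085

k = 45936/36 = 1276
Steps past start: ⌈(23049 − 117)/1276⌉ = ⌈22932/1276⌉ = 18
Selected volume: 117 + 18×1276 = 23085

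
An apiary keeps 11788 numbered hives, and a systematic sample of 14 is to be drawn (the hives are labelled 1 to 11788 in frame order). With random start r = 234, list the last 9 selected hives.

k = N/n = 11788/14 = 842
6th selection = 234 + 5×842 = 4444
7th: 4444 + 842 = 5286
8th: 5286 + 842 = 6128
9th: 6128 + 842 = 6970
10th: 6970 + 842 = 7812
11th: 7812 + 842 = 8654
12th: 8654 + 842 = 9496
13th: 9496 + 842 = 10338
14th: 10338 + 842 = 11180

4444, 5286, 6128, 6970, 7812, 8654, 9496, 10338, 11180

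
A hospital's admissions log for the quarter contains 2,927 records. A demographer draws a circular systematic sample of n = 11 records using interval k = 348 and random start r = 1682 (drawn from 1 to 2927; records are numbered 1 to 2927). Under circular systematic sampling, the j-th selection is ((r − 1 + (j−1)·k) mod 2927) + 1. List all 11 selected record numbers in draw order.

1682, 2030, 2378, 2726, 147, 495, 843, 1191, 1539, 1887, 2235

Selection 1: 1682
Selection 2: 1682 + 348 = 2030
Selection 3: 2030 + 348 = 2378
Selection 4: 2378 + 348 = 2726
Selection 5: 2726 + 348 = 3074 → 3074 − 2927 = 147
Selection 6: 147 + 348 = 495
Selection 7: 495 + 348 = 843
Selection 8: 843 + 348 = 1191
Selection 9: 1191 + 348 = 1539
Selection 10: 1539 + 348 = 1887
Selection 11: 1887 + 348 = 2235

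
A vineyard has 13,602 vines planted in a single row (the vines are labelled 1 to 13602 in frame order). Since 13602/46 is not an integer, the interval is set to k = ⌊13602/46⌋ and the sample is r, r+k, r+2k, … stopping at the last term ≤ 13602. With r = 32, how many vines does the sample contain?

k = ⌊13602/46⌋ = 295
Achieved size = ⌊(13602 − 32)/295⌋ + 1 = ⌊13570/295⌋ + 1 = 46 + 1 = 47
(last selection: 32 + 46×295 = 13602 ≤ 13602; next would be 13897 > 13602)

47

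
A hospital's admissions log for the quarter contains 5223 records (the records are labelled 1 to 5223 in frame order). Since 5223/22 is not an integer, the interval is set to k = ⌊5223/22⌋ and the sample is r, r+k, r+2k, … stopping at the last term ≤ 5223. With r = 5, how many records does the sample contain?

k = ⌊5223/22⌋ = 237
Achieved size = ⌊(5223 − 5)/237⌋ + 1 = ⌊5218/237⌋ + 1 = 22 + 1 = 23
(last selection: 5 + 22×237 = 5219 ≤ 5223; next would be 5456 > 5223)

23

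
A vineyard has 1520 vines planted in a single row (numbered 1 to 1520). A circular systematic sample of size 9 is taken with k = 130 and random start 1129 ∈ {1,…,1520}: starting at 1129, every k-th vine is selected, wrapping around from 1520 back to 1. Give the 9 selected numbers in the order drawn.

Selection 1: 1129
Selection 2: 1129 + 130 = 1259
Selection 3: 1259 + 130 = 1389
Selection 4: 1389 + 130 = 1519
Selection 5: 1519 + 130 = 1649 → 1649 − 1520 = 129
Selection 6: 129 + 130 = 259
Selection 7: 259 + 130 = 389
Selection 8: 389 + 130 = 519
Selection 9: 519 + 130 = 649

1129, 1259, 1389, 1519, 129, 259, 389, 519, 649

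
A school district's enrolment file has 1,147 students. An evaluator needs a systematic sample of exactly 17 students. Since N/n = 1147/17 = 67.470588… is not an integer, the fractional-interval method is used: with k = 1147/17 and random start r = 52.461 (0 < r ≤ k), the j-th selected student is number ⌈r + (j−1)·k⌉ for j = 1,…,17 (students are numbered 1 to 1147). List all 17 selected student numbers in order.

j=1: r + 0k = 52.461 → ⌈·⌉ = 53
j=2: r + 1k = 119.931588… → ⌈·⌉ = 120
j=3: r + 2k = 187.402176… → ⌈·⌉ = 188
j=4: r + 3k = 254.872764… → ⌈·⌉ = 255
j=5: r + 4k = 322.343352… → ⌈·⌉ = 323
j=6: r + 5k = 389.813941… → ⌈·⌉ = 390
j=7: r + 6k = 457.284529… → ⌈·⌉ = 458
j=8: r + 7k = 524.755117… → ⌈·⌉ = 525
j=9: r + 8k = 592.225705… → ⌈·⌉ = 593
j=10: r + 9k = 659.696294… → ⌈·⌉ = 660
j=11: r + 10k = 727.166882… → ⌈·⌉ = 728
j=12: r + 11k = 794.637470… → ⌈·⌉ = 795
j=13: r + 12k = 862.108058… → ⌈·⌉ = 863
j=14: r + 13k = 929.578647… → ⌈·⌉ = 930
j=15: r + 14k = 997.049235… → ⌈·⌉ = 998
j=16: r + 15k = 1064.519823… → ⌈·⌉ = 1065
j=17: r + 16k = 1131.990411… → ⌈·⌉ = 1132

53, 120, 188, 255, 323, 390, 458, 525, 593, 660, 728, 795, 863, 930, 998, 1065, 1132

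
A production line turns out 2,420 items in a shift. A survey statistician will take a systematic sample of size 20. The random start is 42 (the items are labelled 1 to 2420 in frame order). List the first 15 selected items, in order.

k = N/n = 2420/20 = 121
item 1: 42
item 2: 42 + 121 = 163
item 3: 163 + 121 = 284
item 4: 284 + 121 = 405
item 5: 405 + 121 = 526
item 6: 526 + 121 = 647
item 7: 647 + 121 = 768
item 8: 768 + 121 = 889
item 9: 889 + 121 = 1010
item 10: 1010 + 121 = 1131
item 11: 1131 + 121 = 1252
item 12: 1252 + 121 = 1373
item 13: 1373 + 121 = 1494
item 14: 1494 + 121 = 1615
item 15: 1615 + 121 = 1736

42, 163, 284, 405, 526, 647, 768, 889, 1010, 1131, 1252, 1373, 1494, 1615, 1736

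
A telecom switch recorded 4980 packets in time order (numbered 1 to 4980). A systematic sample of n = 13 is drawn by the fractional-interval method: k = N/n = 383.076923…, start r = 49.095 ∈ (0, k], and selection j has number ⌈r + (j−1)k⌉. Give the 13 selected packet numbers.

50, 433, 816, 1199, 1582, 1965, 2348, 2731, 3114, 3497, 3880, 4263, 4647

j=1: r + 0k = 49.095 → ⌈·⌉ = 50
j=2: r + 1k = 432.171923… → ⌈·⌉ = 433
j=3: r + 2k = 815.248846… → ⌈·⌉ = 816
j=4: r + 3k = 1198.325769… → ⌈·⌉ = 1199
j=5: r + 4k = 1581.402692… → ⌈·⌉ = 1582
j=6: r + 5k = 1964.479615… → ⌈·⌉ = 1965
j=7: r + 6k = 2347.556538… → ⌈·⌉ = 2348
j=8: r + 7k = 2730.633461… → ⌈·⌉ = 2731
j=9: r + 8k = 3113.710384… → ⌈·⌉ = 3114
j=10: r + 9k = 3496.787307… → ⌈·⌉ = 3497
j=11: r + 10k = 3879.864230… → ⌈·⌉ = 3880
j=12: r + 11k = 4262.941153… → ⌈·⌉ = 4263
j=13: r + 12k = 4646.018076… → ⌈·⌉ = 4647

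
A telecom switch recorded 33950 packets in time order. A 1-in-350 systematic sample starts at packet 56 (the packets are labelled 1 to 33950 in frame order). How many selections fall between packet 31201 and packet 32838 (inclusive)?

5

k = 350
First selection ≥ 31201: 56 + ⌈(31201−56)/350⌉·350 = 56 + 89×350 = 31206
Last selection ≤ 32838: 56 + ⌊(32838−56)/350⌋·350 = 56 + 93×350 = 32606
Count = 93 − 89 + 1 = 5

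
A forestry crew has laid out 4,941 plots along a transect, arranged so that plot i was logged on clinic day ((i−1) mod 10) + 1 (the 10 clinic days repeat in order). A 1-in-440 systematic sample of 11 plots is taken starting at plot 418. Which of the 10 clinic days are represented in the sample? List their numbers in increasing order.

8

Consecutive selections differ by k = 440, so their clinic day numbers differ by 440 mod 10 = 0.
gcd(440, 10) = 10, so the sample visits 10/10 = 1 distinct residues mod 10.
Start 418 is clinic day 8; the clinic days hit are 8.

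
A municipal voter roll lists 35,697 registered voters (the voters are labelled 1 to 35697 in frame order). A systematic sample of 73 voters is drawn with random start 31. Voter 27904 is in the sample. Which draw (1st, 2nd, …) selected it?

k = 35697/73 = 489
position = (27904 − 31)/489 + 1 = 27873/489 + 1 = 57 + 1 = 58

58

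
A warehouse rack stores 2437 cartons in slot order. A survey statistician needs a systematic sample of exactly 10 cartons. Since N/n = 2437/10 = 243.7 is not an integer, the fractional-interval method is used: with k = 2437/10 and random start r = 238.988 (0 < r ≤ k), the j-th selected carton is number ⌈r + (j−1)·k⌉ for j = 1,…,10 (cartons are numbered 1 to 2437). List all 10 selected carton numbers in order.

j=1: r + 0k = 238.988 → ⌈·⌉ = 239
j=2: r + 1k = 482.688 → ⌈·⌉ = 483
j=3: r + 2k = 726.388 → ⌈·⌉ = 727
j=4: r + 3k = 970.088 → ⌈·⌉ = 971
j=5: r + 4k = 1213.788 → ⌈·⌉ = 1214
j=6: r + 5k = 1457.488 → ⌈·⌉ = 1458
j=7: r + 6k = 1701.188 → ⌈·⌉ = 1702
j=8: r + 7k = 1944.888 → ⌈·⌉ = 1945
j=9: r + 8k = 2188.588 → ⌈·⌉ = 2189
j=10: r + 9k = 2432.288 → ⌈·⌉ = 2433

239, 483, 727, 971, 1214, 1458, 1702, 1945, 2189, 2433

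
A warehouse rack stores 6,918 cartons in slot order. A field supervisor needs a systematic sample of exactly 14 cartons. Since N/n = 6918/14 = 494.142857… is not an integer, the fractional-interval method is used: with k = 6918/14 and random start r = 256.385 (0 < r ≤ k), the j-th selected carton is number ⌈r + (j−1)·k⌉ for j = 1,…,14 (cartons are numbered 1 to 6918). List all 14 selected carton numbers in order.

j=1: r + 0k = 256.385 → ⌈·⌉ = 257
j=2: r + 1k = 750.527857… → ⌈·⌉ = 751
j=3: r + 2k = 1244.670714… → ⌈·⌉ = 1245
j=4: r + 3k = 1738.813571… → ⌈·⌉ = 1739
j=5: r + 4k = 2232.956428… → ⌈·⌉ = 2233
j=6: r + 5k = 2727.099285… → ⌈·⌉ = 2728
j=7: r + 6k = 3221.242142… → ⌈·⌉ = 3222
j=8: r + 7k = 3715.385 → ⌈·⌉ = 3716
j=9: r + 8k = 4209.527857… → ⌈·⌉ = 4210
j=10: r + 9k = 4703.670714… → ⌈·⌉ = 4704
j=11: r + 10k = 5197.813571… → ⌈·⌉ = 5198
j=12: r + 11k = 5691.956428… → ⌈·⌉ = 5692
j=13: r + 12k = 6186.099285… → ⌈·⌉ = 6187
j=14: r + 13k = 6680.242142… → ⌈·⌉ = 6681

257, 751, 1245, 1739, 2233, 2728, 3222, 3716, 4210, 4704, 5198, 5692, 6187, 6681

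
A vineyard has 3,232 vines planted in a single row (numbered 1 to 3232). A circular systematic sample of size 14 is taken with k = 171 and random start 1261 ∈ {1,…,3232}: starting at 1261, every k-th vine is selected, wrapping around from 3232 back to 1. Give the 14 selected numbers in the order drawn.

Selection 1: 1261
Selection 2: 1261 + 171 = 1432
Selection 3: 1432 + 171 = 1603
Selection 4: 1603 + 171 = 1774
Selection 5: 1774 + 171 = 1945
Selection 6: 1945 + 171 = 2116
Selection 7: 2116 + 171 = 2287
Selection 8: 2287 + 171 = 2458
Selection 9: 2458 + 171 = 2629
Selection 10: 2629 + 171 = 2800
Selection 11: 2800 + 171 = 2971
Selection 12: 2971 + 171 = 3142
Selection 13: 3142 + 171 = 3313 → 3313 − 3232 = 81
Selection 14: 81 + 171 = 252

1261, 1432, 1603, 1774, 1945, 2116, 2287, 2458, 2629, 2800, 2971, 3142, 81, 252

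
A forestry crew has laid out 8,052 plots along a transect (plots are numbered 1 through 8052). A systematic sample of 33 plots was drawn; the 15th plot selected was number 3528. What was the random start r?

k = 8052/33 = 244
r = 3528 − (15−1)×244 = 3528 − 3416 = 112

112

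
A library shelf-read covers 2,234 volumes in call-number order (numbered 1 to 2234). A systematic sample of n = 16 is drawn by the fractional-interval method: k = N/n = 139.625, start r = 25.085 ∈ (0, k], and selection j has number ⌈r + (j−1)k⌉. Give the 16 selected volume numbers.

26, 165, 305, 444, 584, 724, 863, 1003, 1143, 1282, 1422, 1561, 1701, 1841, 1980, 2120

j=1: r + 0k = 25.085 → ⌈·⌉ = 26
j=2: r + 1k = 164.71 → ⌈·⌉ = 165
j=3: r + 2k = 304.335 → ⌈·⌉ = 305
j=4: r + 3k = 443.96 → ⌈·⌉ = 444
j=5: r + 4k = 583.585 → ⌈·⌉ = 584
j=6: r + 5k = 723.21 → ⌈·⌉ = 724
j=7: r + 6k = 862.835 → ⌈·⌉ = 863
j=8: r + 7k = 1002.46 → ⌈·⌉ = 1003
j=9: r + 8k = 1142.085 → ⌈·⌉ = 1143
j=10: r + 9k = 1281.71 → ⌈·⌉ = 1282
j=11: r + 10k = 1421.335 → ⌈·⌉ = 1422
j=12: r + 11k = 1560.96 → ⌈·⌉ = 1561
j=13: r + 12k = 1700.585 → ⌈·⌉ = 1701
j=14: r + 13k = 1840.21 → ⌈·⌉ = 1841
j=15: r + 14k = 1979.835 → ⌈·⌉ = 1980
j=16: r + 15k = 2119.46 → ⌈·⌉ = 2120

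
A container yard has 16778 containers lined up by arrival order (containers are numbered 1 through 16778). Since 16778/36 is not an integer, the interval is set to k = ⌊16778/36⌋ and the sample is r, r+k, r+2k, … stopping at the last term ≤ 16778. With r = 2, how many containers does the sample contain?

37

k = ⌊16778/36⌋ = 466
Achieved size = ⌊(16778 − 2)/466⌋ + 1 = ⌊16776/466⌋ + 1 = 36 + 1 = 37
(last selection: 2 + 36×466 = 16778 ≤ 16778; next would be 17244 > 16778)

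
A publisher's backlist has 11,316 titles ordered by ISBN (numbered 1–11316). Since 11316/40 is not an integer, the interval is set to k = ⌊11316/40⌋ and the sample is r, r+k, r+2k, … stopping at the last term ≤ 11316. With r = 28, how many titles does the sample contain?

41

k = ⌊11316/40⌋ = 282
Achieved size = ⌊(11316 − 28)/282⌋ + 1 = ⌊11288/282⌋ + 1 = 40 + 1 = 41
(last selection: 28 + 40×282 = 11308 ≤ 11316; next would be 11590 > 11316)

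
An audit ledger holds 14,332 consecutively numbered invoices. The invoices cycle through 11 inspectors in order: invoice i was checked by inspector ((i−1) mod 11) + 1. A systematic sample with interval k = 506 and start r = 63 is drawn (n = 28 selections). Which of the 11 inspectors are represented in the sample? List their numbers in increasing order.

8

Consecutive selections differ by k = 506, so their inspector numbers differ by 506 mod 11 = 0.
gcd(506, 11) = 11, so the sample visits 11/11 = 1 distinct residues mod 11.
Start 63 is inspector 8; the inspectors hit are 8.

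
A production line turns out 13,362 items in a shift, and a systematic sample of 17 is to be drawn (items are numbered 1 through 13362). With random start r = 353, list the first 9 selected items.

353, 1139, 1925, 2711, 3497, 4283, 5069, 5855, 6641

k = N/n = 13362/17 = 786
item 1: 353
item 2: 353 + 786 = 1139
item 3: 1139 + 786 = 1925
item 4: 1925 + 786 = 2711
item 5: 2711 + 786 = 3497
item 6: 3497 + 786 = 4283
item 7: 4283 + 786 = 5069
item 8: 5069 + 786 = 5855
item 9: 5855 + 786 = 6641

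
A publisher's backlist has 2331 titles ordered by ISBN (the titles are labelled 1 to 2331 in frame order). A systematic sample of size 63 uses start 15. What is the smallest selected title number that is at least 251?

k = 2331/63 = 37
Steps past start: ⌈(251 − 15)/37⌉ = ⌈236/37⌉ = 7
Selected title: 15 + 7×37 = 274

274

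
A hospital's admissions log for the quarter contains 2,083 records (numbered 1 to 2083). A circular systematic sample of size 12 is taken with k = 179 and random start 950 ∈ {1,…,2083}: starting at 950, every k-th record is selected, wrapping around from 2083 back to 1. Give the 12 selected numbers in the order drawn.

Selection 1: 950
Selection 2: 950 + 179 = 1129
Selection 3: 1129 + 179 = 1308
Selection 4: 1308 + 179 = 1487
Selection 5: 1487 + 179 = 1666
Selection 6: 1666 + 179 = 1845
Selection 7: 1845 + 179 = 2024
Selection 8: 2024 + 179 = 2203 → 2203 − 2083 = 120
Selection 9: 120 + 179 = 299
Selection 10: 299 + 179 = 478
Selection 11: 478 + 179 = 657
Selection 12: 657 + 179 = 836

950, 1129, 1308, 1487, 1666, 1845, 2024, 120, 299, 478, 657, 836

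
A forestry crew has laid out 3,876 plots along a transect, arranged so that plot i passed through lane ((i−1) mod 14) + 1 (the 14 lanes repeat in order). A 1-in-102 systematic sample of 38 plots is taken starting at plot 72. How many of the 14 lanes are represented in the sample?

Consecutive selections differ by k = 102, so their lane numbers differ by 102 mod 14 = 4.
gcd(102, 14) = 2, so the sample visits 14/2 = 7 distinct residues mod 14.
Start 72 is lane 2; the lanes hit are 2, 4, 6, 8, 10, 12, 14.

7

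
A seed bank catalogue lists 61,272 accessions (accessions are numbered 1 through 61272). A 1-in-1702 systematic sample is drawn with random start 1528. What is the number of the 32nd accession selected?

k = 1702
32nd selection = r + (32−1)·k = 1528 + 31×1702 = 1528 + 52762 = 54290

54290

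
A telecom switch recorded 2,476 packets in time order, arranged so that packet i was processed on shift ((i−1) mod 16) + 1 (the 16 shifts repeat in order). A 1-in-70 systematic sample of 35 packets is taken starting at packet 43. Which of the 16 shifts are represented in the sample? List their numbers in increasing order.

1, 3, 5, 7, 9, 11, 13, 15

Consecutive selections differ by k = 70, so their shift numbers differ by 70 mod 16 = 6.
gcd(70, 16) = 2, so the sample visits 16/2 = 8 distinct residues mod 16.
Start 43 is shift 11; the shifts hit are 1, 3, 5, 7, 9, 11, 13, 15.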